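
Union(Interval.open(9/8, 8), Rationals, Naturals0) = Union(Interval(9/8, 8), Rationals)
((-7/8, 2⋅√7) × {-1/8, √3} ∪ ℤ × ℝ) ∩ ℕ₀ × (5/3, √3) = ℕ₀ × (5/3, √3)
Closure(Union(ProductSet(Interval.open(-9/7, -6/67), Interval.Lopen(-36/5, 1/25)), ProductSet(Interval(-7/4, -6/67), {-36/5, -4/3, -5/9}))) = Union(ProductSet({-9/7, -6/67}, Interval(-36/5, 1/25)), ProductSet(Interval(-7/4, -6/67), {-36/5, -4/3, -5/9}), ProductSet(Interval(-9/7, -6/67), {-36/5, 1/25}), ProductSet(Interval.open(-9/7, -6/67), Interval.Lopen(-36/5, 1/25)))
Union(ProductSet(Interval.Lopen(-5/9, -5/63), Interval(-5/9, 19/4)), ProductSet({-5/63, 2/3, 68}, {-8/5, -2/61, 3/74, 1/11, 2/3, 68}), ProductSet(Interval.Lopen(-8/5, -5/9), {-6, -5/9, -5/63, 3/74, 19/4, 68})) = Union(ProductSet({-5/63, 2/3, 68}, {-8/5, -2/61, 3/74, 1/11, 2/3, 68}), ProductSet(Interval.Lopen(-8/5, -5/9), {-6, -5/9, -5/63, 3/74, 19/4, 68}), ProductSet(Interval.Lopen(-5/9, -5/63), Interval(-5/9, 19/4)))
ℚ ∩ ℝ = ℚ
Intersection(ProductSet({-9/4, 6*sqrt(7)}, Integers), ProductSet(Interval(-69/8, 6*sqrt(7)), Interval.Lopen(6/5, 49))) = ProductSet({-9/4, 6*sqrt(7)}, Range(2, 50, 1))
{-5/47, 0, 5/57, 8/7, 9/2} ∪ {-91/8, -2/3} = {-91/8, -2/3, -5/47, 0, 5/57, 8/7, 9/2}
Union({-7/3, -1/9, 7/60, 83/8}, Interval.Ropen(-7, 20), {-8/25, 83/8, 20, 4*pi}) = Interval(-7, 20)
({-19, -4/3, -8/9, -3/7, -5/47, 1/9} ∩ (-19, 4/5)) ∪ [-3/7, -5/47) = {-4/3, -8/9, 1/9} ∪ [-3/7, -5/47]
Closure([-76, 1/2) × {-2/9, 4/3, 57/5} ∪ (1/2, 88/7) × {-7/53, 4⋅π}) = ([-76, 1/2] × {-2/9, 4/3, 57/5}) ∪ ([1/2, 88/7] × {-7/53, 4⋅π})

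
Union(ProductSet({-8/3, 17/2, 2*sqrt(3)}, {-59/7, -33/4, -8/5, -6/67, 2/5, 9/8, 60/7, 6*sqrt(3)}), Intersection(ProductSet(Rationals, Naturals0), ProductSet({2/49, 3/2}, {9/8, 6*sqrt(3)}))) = ProductSet({-8/3, 17/2, 2*sqrt(3)}, {-59/7, -33/4, -8/5, -6/67, 2/5, 9/8, 60/7, 6*sqrt(3)})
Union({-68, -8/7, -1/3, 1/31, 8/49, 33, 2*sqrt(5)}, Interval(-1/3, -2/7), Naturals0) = Union({-68, -8/7, 1/31, 8/49, 2*sqrt(5)}, Interval(-1/3, -2/7), Naturals0)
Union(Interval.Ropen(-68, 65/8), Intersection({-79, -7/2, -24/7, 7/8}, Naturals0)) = Interval.Ropen(-68, 65/8)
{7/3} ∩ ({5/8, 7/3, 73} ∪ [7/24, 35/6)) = {7/3}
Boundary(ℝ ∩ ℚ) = ℝ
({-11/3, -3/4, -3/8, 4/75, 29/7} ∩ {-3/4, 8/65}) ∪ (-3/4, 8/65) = [-3/4, 8/65)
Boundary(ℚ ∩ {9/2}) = {9/2}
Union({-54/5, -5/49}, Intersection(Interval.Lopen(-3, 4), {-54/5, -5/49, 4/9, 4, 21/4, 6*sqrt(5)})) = {-54/5, -5/49, 4/9, 4}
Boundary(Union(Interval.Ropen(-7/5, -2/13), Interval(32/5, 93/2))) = {-7/5, -2/13, 32/5, 93/2}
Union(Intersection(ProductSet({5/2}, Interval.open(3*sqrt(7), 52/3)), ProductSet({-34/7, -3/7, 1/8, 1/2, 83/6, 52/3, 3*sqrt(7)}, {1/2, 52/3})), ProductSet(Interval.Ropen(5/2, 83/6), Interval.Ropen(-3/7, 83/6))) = ProductSet(Interval.Ropen(5/2, 83/6), Interval.Ropen(-3/7, 83/6))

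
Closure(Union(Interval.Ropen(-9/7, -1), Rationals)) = Union(Interval(-oo, oo), Rationals)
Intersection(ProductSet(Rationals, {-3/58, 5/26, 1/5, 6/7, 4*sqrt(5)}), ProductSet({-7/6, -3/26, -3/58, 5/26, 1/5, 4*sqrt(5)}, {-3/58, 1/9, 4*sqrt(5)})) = ProductSet({-7/6, -3/26, -3/58, 5/26, 1/5}, {-3/58, 4*sqrt(5)})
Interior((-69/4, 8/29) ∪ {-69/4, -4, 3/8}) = (-69/4, 8/29)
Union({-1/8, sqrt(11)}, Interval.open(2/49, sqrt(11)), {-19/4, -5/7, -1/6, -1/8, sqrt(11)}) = Union({-19/4, -5/7, -1/6, -1/8}, Interval.Lopen(2/49, sqrt(11)))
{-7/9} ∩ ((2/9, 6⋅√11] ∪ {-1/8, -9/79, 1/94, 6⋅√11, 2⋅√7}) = ∅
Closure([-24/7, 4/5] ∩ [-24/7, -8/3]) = [-24/7, -8/3]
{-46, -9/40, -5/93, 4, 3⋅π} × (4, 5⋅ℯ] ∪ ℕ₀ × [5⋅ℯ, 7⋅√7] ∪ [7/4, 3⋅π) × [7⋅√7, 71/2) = (ℕ₀ × [5⋅ℯ, 7⋅√7]) ∪ ({-46, -9/40, -5/93, 4, 3⋅π} × (4, 5⋅ℯ]) ∪ ([7/4, 3⋅π) × [7⋅√7, 71/2))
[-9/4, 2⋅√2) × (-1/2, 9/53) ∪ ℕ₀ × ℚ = (ℕ₀ × ℚ) ∪ ([-9/4, 2⋅√2) × (-1/2, 9/53))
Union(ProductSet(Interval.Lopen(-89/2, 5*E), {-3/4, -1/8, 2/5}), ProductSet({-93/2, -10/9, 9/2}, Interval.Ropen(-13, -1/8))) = Union(ProductSet({-93/2, -10/9, 9/2}, Interval.Ropen(-13, -1/8)), ProductSet(Interval.Lopen(-89/2, 5*E), {-3/4, -1/8, 2/5}))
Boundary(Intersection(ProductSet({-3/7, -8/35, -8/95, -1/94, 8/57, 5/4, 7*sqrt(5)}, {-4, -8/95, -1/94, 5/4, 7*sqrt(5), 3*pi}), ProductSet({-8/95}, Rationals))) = ProductSet({-8/95}, {-4, -8/95, -1/94, 5/4})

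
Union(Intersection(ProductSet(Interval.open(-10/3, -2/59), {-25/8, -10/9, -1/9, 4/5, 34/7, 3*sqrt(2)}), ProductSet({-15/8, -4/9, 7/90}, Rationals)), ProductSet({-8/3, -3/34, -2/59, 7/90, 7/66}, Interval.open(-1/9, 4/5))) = Union(ProductSet({-15/8, -4/9}, {-25/8, -10/9, -1/9, 4/5, 34/7}), ProductSet({-8/3, -3/34, -2/59, 7/90, 7/66}, Interval.open(-1/9, 4/5)))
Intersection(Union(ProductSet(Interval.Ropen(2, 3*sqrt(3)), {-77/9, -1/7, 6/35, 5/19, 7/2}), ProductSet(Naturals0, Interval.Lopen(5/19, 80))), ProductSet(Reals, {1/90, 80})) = ProductSet(Naturals0, {80})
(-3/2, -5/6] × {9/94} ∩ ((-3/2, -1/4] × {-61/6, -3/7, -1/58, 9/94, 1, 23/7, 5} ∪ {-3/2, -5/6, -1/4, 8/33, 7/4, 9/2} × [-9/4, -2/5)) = (-3/2, -5/6] × {9/94}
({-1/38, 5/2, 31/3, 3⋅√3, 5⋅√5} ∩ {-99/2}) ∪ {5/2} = {5/2}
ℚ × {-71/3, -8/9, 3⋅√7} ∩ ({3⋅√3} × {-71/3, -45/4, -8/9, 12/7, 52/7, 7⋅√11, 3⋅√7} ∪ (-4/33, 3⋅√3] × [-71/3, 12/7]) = (ℚ ∩ (-4/33, 3⋅√3]) × {-71/3, -8/9}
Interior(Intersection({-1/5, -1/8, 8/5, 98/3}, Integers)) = EmptySet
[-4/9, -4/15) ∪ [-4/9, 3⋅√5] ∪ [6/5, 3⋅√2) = [-4/9, 3⋅√5]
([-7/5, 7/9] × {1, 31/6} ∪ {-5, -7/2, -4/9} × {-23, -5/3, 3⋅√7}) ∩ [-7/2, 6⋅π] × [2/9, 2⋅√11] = [-7/5, 7/9] × {1, 31/6}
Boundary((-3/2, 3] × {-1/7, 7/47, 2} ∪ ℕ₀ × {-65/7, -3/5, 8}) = (ℕ₀ × {-65/7, -3/5, 8}) ∪ ([-3/2, 3] × {-1/7, 7/47, 2})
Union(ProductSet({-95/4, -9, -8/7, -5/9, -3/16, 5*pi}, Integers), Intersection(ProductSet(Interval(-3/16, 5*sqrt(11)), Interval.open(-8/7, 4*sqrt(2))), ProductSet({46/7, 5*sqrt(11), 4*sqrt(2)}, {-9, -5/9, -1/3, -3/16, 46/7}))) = Union(ProductSet({46/7, 5*sqrt(11), 4*sqrt(2)}, {-5/9, -1/3, -3/16}), ProductSet({-95/4, -9, -8/7, -5/9, -3/16, 5*pi}, Integers))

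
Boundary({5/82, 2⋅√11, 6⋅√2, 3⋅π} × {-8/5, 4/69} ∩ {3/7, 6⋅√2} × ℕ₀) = ∅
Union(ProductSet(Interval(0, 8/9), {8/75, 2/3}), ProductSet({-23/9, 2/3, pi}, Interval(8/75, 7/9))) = Union(ProductSet({-23/9, 2/3, pi}, Interval(8/75, 7/9)), ProductSet(Interval(0, 8/9), {8/75, 2/3}))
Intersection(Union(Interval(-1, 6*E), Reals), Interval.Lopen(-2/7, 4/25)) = Interval.Lopen(-2/7, 4/25)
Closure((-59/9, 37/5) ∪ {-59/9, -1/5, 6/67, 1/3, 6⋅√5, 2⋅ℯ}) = [-59/9, 37/5] ∪ {6⋅√5}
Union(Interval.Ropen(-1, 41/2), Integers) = Union(Integers, Interval.Ropen(-1, 41/2))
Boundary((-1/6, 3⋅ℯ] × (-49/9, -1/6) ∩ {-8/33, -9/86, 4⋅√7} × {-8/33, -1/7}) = {-9/86} × {-8/33}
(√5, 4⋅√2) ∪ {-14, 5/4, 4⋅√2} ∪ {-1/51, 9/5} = {-14, -1/51, 5/4, 9/5} ∪ (√5, 4⋅√2]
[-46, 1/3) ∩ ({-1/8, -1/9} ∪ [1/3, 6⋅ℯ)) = {-1/8, -1/9}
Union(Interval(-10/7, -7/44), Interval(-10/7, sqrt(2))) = Interval(-10/7, sqrt(2))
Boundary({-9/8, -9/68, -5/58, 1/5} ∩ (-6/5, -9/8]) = {-9/8}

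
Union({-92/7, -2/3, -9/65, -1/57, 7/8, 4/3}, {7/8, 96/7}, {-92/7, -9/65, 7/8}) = {-92/7, -2/3, -9/65, -1/57, 7/8, 4/3, 96/7}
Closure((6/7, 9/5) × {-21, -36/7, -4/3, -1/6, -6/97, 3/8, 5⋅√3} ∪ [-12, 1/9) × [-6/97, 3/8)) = ({-12, 1/9} × [-6/97, 3/8]) ∪ ([-12, 1/9] × {-6/97, 3/8}) ∪ ([-12, 1/9) × [-6/97, 3/8)) ∪ ([6/7, 9/5] × {-21, -36/7, -4/3, -1/6, -6/97, 3/8, 5⋅√3})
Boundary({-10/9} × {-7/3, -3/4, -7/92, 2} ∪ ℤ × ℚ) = (ℤ × ℝ) ∪ ({-10/9} × {-7/3, -3/4, -7/92, 2})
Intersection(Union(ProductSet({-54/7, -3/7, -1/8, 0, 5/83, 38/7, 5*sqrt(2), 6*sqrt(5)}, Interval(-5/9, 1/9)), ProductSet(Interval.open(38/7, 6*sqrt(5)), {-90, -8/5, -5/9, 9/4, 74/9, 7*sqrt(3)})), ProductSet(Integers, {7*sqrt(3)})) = ProductSet(Range(6, 14, 1), {7*sqrt(3)})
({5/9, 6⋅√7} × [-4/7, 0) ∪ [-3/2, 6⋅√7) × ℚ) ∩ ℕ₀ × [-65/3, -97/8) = {0, 1, …, 15} × (ℚ ∩ [-65/3, -97/8))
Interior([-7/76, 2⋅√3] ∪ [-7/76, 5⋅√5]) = (-7/76, 5⋅√5)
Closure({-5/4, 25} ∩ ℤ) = {25}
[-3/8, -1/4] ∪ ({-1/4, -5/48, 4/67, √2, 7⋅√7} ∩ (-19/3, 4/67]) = [-3/8, -1/4] ∪ {-5/48, 4/67}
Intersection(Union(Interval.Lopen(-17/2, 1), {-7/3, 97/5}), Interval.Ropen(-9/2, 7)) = Interval(-9/2, 1)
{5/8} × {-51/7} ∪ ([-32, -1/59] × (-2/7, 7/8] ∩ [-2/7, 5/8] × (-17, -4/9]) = {5/8} × {-51/7}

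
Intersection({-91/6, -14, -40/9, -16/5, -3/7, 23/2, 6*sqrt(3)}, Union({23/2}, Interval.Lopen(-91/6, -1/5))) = {-14, -40/9, -16/5, -3/7, 23/2}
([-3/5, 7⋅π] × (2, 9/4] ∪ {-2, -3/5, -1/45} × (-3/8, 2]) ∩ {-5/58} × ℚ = {-5/58} × (ℚ ∩ (2, 9/4])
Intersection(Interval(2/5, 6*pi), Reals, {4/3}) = {4/3}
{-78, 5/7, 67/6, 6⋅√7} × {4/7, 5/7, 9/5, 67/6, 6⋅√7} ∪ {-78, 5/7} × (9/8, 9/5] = ({-78, 5/7} × (9/8, 9/5]) ∪ ({-78, 5/7, 67/6, 6⋅√7} × {4/7, 5/7, 9/5, 67/6, 6⋅√7})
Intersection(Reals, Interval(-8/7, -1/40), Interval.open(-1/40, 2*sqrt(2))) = EmptySet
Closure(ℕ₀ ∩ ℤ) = ℕ₀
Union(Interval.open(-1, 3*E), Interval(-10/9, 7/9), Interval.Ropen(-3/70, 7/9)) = Interval.Ropen(-10/9, 3*E)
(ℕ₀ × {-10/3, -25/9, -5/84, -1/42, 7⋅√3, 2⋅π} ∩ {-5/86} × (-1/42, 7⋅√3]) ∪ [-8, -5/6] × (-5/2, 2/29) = [-8, -5/6] × (-5/2, 2/29)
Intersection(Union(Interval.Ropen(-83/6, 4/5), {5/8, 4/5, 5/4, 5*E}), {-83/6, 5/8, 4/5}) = {-83/6, 5/8, 4/5}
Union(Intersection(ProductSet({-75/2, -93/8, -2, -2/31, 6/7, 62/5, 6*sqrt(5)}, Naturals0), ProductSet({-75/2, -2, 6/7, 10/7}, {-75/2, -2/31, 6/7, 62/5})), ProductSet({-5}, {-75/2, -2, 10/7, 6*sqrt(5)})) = ProductSet({-5}, {-75/2, -2, 10/7, 6*sqrt(5)})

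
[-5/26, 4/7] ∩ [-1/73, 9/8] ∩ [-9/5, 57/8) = [-1/73, 4/7]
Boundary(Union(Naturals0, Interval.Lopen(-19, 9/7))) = Union(Complement(Naturals0, Interval.open(-19, 9/7)), {-19, 9/7})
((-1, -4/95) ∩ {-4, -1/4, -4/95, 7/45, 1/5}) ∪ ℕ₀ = {-1/4} ∪ ℕ₀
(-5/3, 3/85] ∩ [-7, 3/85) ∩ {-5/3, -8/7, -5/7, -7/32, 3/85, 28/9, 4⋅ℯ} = {-8/7, -5/7, -7/32}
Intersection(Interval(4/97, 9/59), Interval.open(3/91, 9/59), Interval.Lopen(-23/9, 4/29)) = Interval(4/97, 4/29)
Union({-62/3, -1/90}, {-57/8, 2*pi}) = {-62/3, -57/8, -1/90, 2*pi}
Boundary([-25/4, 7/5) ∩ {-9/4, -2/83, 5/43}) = {-9/4, -2/83, 5/43}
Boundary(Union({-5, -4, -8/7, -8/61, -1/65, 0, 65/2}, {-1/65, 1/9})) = {-5, -4, -8/7, -8/61, -1/65, 0, 1/9, 65/2}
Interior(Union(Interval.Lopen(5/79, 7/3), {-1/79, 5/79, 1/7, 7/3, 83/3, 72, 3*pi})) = Interval.open(5/79, 7/3)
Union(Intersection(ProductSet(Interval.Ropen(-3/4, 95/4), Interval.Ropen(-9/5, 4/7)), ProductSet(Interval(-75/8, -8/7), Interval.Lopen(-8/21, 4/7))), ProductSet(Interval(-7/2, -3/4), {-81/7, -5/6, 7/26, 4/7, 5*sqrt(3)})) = ProductSet(Interval(-7/2, -3/4), {-81/7, -5/6, 7/26, 4/7, 5*sqrt(3)})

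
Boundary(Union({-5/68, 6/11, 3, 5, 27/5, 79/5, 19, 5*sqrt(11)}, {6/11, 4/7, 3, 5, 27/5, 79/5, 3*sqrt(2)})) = {-5/68, 6/11, 4/7, 3, 5, 27/5, 79/5, 19, 5*sqrt(11), 3*sqrt(2)}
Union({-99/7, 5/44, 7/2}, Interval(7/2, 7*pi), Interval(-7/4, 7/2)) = Union({-99/7}, Interval(-7/4, 7*pi))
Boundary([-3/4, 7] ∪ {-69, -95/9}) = {-69, -95/9, -3/4, 7}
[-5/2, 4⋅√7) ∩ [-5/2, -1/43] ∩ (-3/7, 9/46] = (-3/7, -1/43]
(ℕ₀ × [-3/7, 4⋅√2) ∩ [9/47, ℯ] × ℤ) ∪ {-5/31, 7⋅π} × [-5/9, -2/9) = ({1, 2} × {0, 1, …, 5}) ∪ ({-5/31, 7⋅π} × [-5/9, -2/9))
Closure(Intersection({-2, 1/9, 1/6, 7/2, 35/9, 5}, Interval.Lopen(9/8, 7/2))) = {7/2}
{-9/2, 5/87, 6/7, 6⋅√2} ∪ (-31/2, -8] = (-31/2, -8] ∪ {-9/2, 5/87, 6/7, 6⋅√2}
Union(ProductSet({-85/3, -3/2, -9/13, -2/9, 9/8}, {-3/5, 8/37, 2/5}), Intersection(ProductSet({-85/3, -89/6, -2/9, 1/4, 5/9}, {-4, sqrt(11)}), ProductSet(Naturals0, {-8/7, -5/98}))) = ProductSet({-85/3, -3/2, -9/13, -2/9, 9/8}, {-3/5, 8/37, 2/5})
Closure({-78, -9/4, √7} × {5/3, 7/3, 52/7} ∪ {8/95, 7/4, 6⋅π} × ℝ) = ({8/95, 7/4, 6⋅π} × ℝ) ∪ ({-78, -9/4, √7} × {5/3, 7/3, 52/7})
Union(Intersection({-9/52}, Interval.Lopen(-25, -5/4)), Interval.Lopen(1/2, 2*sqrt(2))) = Interval.Lopen(1/2, 2*sqrt(2))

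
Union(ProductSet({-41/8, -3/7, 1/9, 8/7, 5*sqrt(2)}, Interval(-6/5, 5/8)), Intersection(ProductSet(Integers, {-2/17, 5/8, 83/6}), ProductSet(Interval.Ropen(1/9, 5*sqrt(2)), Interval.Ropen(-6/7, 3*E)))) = Union(ProductSet({-41/8, -3/7, 1/9, 8/7, 5*sqrt(2)}, Interval(-6/5, 5/8)), ProductSet(Range(1, 8, 1), {-2/17, 5/8}))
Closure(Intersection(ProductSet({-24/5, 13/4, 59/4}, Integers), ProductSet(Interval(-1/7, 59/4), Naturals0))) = ProductSet({13/4, 59/4}, Naturals0)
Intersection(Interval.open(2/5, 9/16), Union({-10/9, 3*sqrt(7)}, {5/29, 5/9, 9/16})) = {5/9}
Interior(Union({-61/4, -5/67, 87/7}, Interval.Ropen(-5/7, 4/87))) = Interval.open(-5/7, 4/87)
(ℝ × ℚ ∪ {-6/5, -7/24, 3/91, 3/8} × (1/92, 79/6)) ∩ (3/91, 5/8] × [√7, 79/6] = ({3/8} × [√7, 79/6)) ∪ ((3/91, 5/8] × (ℚ ∩ [√7, 79/6]))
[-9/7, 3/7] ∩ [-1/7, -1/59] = [-1/7, -1/59]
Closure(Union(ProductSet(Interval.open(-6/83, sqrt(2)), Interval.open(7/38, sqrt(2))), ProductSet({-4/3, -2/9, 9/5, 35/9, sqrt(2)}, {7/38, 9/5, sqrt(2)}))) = Union(ProductSet({-6/83, sqrt(2)}, Interval(7/38, sqrt(2))), ProductSet({-4/3, -2/9, 9/5, 35/9, sqrt(2)}, {7/38, 9/5, sqrt(2)}), ProductSet(Interval(-6/83, sqrt(2)), {7/38, sqrt(2)}), ProductSet(Interval.open(-6/83, sqrt(2)), Interval.open(7/38, sqrt(2))))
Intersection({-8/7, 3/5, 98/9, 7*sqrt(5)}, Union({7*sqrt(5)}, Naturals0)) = {7*sqrt(5)}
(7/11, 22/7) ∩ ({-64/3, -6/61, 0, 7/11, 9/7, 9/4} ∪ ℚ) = ℚ ∩ (7/11, 22/7)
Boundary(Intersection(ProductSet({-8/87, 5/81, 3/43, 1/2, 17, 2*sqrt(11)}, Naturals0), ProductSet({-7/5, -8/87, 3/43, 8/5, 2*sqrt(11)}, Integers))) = ProductSet({-8/87, 3/43, 2*sqrt(11)}, Naturals0)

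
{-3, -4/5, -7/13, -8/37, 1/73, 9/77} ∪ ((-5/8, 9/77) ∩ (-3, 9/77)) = {-3, -4/5} ∪ (-5/8, 9/77]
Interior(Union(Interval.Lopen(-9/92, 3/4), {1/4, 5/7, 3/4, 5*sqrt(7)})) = Interval.open(-9/92, 3/4)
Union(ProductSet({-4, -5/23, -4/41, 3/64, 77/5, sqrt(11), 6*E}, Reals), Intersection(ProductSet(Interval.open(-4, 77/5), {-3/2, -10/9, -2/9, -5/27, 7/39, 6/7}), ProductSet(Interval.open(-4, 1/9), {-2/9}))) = Union(ProductSet({-4, -5/23, -4/41, 3/64, 77/5, sqrt(11), 6*E}, Reals), ProductSet(Interval.open(-4, 1/9), {-2/9}))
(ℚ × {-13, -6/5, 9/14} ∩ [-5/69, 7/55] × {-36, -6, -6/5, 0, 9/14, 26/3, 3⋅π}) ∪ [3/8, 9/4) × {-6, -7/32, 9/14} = ([3/8, 9/4) × {-6, -7/32, 9/14}) ∪ ((ℚ ∩ [-5/69, 7/55]) × {-6/5, 9/14})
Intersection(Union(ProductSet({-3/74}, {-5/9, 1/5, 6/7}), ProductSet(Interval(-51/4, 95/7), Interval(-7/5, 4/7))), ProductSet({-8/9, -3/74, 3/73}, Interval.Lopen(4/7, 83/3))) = ProductSet({-3/74}, {6/7})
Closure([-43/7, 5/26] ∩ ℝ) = [-43/7, 5/26]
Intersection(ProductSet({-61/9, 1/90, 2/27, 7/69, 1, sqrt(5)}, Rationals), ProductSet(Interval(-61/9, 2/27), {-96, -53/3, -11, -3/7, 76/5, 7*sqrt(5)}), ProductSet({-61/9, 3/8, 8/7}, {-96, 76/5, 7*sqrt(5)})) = ProductSet({-61/9}, {-96, 76/5})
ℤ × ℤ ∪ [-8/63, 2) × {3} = (ℤ × ℤ) ∪ ([-8/63, 2) × {3})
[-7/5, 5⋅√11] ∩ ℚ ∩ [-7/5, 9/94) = ℚ ∩ [-7/5, 9/94)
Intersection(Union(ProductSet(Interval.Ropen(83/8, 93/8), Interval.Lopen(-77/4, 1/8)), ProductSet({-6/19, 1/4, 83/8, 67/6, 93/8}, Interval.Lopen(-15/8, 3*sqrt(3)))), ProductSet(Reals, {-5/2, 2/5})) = Union(ProductSet({-6/19, 1/4, 83/8, 67/6, 93/8}, {2/5}), ProductSet(Interval.Ropen(83/8, 93/8), {-5/2}))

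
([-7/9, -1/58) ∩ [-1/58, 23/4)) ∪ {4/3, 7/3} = {4/3, 7/3}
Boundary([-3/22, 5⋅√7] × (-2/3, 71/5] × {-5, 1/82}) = [-3/22, 5⋅√7] × [-2/3, 71/5] × {-5, 1/82}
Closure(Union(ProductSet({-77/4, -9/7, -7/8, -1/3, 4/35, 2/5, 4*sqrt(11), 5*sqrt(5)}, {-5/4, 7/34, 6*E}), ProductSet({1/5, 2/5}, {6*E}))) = Union(ProductSet({1/5, 2/5}, {6*E}), ProductSet({-77/4, -9/7, -7/8, -1/3, 4/35, 2/5, 4*sqrt(11), 5*sqrt(5)}, {-5/4, 7/34, 6*E}))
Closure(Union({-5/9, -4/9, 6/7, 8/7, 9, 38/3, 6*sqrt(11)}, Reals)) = Reals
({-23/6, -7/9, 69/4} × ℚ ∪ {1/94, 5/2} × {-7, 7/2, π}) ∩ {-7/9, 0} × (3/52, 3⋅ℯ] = {-7/9} × (ℚ ∩ (3/52, 3⋅ℯ])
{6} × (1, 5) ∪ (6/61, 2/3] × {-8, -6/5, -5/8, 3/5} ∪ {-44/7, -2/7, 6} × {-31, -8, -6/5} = ({6} × (1, 5)) ∪ ({-44/7, -2/7, 6} × {-31, -8, -6/5}) ∪ ((6/61, 2/3] × {-8, -6/5, -5/8, 3/5})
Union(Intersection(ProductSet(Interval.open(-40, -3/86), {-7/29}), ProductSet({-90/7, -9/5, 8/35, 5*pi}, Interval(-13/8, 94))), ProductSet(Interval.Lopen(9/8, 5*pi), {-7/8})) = Union(ProductSet({-90/7, -9/5}, {-7/29}), ProductSet(Interval.Lopen(9/8, 5*pi), {-7/8}))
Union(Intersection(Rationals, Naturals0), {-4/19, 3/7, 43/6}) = Union({-4/19, 3/7, 43/6}, Naturals0)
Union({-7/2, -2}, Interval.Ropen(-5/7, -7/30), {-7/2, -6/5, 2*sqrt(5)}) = Union({-7/2, -2, -6/5, 2*sqrt(5)}, Interval.Ropen(-5/7, -7/30))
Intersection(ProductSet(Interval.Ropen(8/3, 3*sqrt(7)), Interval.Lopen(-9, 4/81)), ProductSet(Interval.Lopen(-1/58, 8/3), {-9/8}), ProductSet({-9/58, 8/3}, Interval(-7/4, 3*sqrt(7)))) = ProductSet({8/3}, {-9/8})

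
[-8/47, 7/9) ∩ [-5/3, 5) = [-8/47, 7/9)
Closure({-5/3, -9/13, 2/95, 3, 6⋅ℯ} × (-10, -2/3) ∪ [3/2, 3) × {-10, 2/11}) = ([3/2, 3] × {-10, 2/11}) ∪ ({-5/3, -9/13, 2/95, 3, 6⋅ℯ} × [-10, -2/3])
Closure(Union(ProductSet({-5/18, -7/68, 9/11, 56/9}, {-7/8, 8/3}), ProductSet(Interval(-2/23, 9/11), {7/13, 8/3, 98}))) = Union(ProductSet({-5/18, -7/68, 9/11, 56/9}, {-7/8, 8/3}), ProductSet(Interval(-2/23, 9/11), {7/13, 8/3, 98}))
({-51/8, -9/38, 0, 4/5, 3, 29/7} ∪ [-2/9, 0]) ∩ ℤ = {0} ∪ {3}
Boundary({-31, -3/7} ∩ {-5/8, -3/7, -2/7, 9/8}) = {-3/7}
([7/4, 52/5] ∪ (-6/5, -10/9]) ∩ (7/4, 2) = (7/4, 2)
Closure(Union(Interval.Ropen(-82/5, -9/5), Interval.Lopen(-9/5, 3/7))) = Interval(-82/5, 3/7)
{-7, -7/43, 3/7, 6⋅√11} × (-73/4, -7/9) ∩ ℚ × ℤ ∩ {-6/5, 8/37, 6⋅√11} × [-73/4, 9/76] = ∅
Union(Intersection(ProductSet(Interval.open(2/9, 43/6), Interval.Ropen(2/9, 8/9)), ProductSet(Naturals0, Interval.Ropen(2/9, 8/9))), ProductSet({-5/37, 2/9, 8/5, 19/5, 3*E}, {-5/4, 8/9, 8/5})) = Union(ProductSet({-5/37, 2/9, 8/5, 19/5, 3*E}, {-5/4, 8/9, 8/5}), ProductSet(Range(1, 8, 1), Interval.Ropen(2/9, 8/9)))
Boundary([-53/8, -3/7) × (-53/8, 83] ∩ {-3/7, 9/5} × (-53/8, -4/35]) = ∅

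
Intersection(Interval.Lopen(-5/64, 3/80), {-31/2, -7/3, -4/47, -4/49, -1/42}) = {-1/42}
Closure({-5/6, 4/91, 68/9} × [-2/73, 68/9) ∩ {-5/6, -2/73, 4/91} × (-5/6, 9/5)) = {-5/6, 4/91} × [-2/73, 9/5]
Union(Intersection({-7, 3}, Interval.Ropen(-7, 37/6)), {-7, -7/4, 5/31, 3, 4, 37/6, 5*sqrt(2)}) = {-7, -7/4, 5/31, 3, 4, 37/6, 5*sqrt(2)}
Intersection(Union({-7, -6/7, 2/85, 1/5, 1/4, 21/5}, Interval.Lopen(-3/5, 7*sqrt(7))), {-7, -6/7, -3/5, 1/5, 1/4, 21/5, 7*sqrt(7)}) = {-7, -6/7, 1/5, 1/4, 21/5, 7*sqrt(7)}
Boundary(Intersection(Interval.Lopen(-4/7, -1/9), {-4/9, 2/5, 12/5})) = {-4/9}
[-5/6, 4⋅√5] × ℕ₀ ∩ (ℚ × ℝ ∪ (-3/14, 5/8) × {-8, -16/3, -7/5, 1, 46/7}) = ((-3/14, 5/8) × {1}) ∪ ((ℚ ∩ [-5/6, 4⋅√5]) × ℕ₀)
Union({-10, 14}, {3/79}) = {-10, 3/79, 14}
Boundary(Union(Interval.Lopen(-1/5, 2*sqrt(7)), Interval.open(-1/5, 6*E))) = {-1/5, 6*E}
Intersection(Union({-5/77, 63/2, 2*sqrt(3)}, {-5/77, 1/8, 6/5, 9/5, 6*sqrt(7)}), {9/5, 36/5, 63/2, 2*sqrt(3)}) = {9/5, 63/2, 2*sqrt(3)}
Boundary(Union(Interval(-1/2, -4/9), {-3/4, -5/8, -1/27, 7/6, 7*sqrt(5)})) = {-3/4, -5/8, -1/2, -4/9, -1/27, 7/6, 7*sqrt(5)}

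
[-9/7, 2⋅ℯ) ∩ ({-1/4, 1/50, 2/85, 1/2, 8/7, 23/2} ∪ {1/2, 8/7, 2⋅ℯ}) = {-1/4, 1/50, 2/85, 1/2, 8/7}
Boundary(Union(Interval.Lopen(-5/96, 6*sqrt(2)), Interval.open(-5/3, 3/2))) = {-5/3, 6*sqrt(2)}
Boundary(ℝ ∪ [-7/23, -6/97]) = ∅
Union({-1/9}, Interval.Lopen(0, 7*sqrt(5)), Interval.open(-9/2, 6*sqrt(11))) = Interval.open(-9/2, 6*sqrt(11))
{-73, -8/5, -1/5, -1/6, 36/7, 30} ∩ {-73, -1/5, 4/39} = {-73, -1/5}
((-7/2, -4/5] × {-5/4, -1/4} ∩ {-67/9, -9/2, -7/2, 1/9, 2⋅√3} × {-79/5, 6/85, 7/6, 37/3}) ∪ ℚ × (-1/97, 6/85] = ℚ × (-1/97, 6/85]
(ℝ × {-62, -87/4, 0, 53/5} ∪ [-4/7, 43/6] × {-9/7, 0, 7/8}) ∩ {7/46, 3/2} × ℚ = {7/46, 3/2} × {-62, -87/4, -9/7, 0, 7/8, 53/5}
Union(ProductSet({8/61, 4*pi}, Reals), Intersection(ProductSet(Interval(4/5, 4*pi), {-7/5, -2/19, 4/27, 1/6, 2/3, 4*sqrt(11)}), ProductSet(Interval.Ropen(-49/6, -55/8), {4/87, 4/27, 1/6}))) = ProductSet({8/61, 4*pi}, Reals)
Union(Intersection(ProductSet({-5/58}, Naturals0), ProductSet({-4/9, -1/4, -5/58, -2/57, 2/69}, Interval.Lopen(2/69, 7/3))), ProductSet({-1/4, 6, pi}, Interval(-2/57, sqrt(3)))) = Union(ProductSet({-5/58}, Range(1, 3, 1)), ProductSet({-1/4, 6, pi}, Interval(-2/57, sqrt(3))))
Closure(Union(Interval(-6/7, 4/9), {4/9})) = Interval(-6/7, 4/9)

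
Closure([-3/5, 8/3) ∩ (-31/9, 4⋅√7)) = [-3/5, 8/3]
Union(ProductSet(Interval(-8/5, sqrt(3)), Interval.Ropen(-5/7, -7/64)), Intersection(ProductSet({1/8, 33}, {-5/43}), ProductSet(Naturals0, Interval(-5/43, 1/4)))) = Union(ProductSet({33}, {-5/43}), ProductSet(Interval(-8/5, sqrt(3)), Interval.Ropen(-5/7, -7/64)))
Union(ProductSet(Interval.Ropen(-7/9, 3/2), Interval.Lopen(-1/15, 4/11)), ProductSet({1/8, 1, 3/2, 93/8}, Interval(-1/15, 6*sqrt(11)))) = Union(ProductSet({1/8, 1, 3/2, 93/8}, Interval(-1/15, 6*sqrt(11))), ProductSet(Interval.Ropen(-7/9, 3/2), Interval.Lopen(-1/15, 4/11)))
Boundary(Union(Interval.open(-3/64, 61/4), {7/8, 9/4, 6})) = {-3/64, 61/4}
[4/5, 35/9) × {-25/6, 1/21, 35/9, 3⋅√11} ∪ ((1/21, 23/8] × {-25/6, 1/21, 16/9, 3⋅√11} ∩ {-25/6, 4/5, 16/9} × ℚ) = ({4/5, 16/9} × {-25/6, 1/21, 16/9}) ∪ ([4/5, 35/9) × {-25/6, 1/21, 35/9, 3⋅√11})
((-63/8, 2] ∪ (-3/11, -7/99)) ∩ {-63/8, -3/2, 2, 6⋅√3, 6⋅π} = {-3/2, 2}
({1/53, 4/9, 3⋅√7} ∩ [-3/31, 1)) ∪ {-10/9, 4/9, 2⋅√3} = {-10/9, 1/53, 4/9, 2⋅√3}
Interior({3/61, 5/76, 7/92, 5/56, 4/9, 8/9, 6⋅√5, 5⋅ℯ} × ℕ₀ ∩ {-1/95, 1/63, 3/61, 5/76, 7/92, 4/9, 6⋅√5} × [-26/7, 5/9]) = ∅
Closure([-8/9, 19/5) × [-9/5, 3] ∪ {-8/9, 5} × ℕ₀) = ({-8/9, 5} × ℕ₀) ∪ ([-8/9, 19/5] × [-9/5, 3])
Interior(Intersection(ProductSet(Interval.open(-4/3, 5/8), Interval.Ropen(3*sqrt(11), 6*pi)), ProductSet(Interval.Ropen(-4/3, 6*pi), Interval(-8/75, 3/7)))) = EmptySet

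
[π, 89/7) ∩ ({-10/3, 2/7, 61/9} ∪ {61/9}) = {61/9}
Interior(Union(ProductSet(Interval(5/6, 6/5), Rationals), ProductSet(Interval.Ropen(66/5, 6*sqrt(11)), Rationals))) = EmptySet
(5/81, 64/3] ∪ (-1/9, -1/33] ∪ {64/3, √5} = (-1/9, -1/33] ∪ (5/81, 64/3]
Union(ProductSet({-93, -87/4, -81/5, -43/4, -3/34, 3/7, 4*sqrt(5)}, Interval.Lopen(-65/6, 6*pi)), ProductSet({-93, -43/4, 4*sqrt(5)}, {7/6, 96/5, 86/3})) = Union(ProductSet({-93, -43/4, 4*sqrt(5)}, {7/6, 96/5, 86/3}), ProductSet({-93, -87/4, -81/5, -43/4, -3/34, 3/7, 4*sqrt(5)}, Interval.Lopen(-65/6, 6*pi)))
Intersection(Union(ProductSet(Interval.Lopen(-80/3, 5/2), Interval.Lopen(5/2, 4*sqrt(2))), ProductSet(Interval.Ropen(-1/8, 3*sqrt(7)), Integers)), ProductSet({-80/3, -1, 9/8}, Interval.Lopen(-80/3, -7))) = ProductSet({9/8}, Range(-26, -6, 1))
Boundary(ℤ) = ℤ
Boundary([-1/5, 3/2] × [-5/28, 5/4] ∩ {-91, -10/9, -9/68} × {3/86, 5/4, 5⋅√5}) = {-9/68} × {3/86, 5/4}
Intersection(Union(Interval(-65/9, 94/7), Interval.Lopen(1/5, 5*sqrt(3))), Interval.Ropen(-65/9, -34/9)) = Interval.Ropen(-65/9, -34/9)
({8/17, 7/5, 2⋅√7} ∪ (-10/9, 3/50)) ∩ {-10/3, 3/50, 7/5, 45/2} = {7/5}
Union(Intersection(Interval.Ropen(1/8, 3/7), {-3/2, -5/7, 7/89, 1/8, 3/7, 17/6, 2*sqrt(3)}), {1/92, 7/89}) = {1/92, 7/89, 1/8}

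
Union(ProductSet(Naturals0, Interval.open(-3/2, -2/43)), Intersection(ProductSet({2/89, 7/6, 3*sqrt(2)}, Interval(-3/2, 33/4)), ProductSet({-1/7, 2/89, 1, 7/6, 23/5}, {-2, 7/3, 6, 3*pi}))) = Union(ProductSet({2/89, 7/6}, {7/3, 6}), ProductSet(Naturals0, Interval.open(-3/2, -2/43)))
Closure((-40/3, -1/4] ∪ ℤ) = ℤ ∪ [-40/3, -1/4]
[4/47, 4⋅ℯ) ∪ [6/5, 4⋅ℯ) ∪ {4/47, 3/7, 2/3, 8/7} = [4/47, 4⋅ℯ)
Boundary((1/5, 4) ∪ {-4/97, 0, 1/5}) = {-4/97, 0, 1/5, 4}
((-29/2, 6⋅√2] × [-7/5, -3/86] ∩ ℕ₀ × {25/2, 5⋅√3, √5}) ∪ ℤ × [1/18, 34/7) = ℤ × [1/18, 34/7)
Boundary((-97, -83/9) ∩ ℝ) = {-97, -83/9}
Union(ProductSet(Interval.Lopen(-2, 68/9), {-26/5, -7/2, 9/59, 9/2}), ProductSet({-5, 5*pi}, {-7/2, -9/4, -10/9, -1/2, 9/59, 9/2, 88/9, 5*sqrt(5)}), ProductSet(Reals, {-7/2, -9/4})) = Union(ProductSet({-5, 5*pi}, {-7/2, -9/4, -10/9, -1/2, 9/59, 9/2, 88/9, 5*sqrt(5)}), ProductSet(Interval.Lopen(-2, 68/9), {-26/5, -7/2, 9/59, 9/2}), ProductSet(Reals, {-7/2, -9/4}))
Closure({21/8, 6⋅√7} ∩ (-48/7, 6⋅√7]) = {21/8, 6⋅√7}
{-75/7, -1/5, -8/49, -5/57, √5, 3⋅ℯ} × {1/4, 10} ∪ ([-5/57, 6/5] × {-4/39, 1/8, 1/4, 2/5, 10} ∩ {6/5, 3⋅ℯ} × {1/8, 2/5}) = ({6/5} × {1/8, 2/5}) ∪ ({-75/7, -1/5, -8/49, -5/57, √5, 3⋅ℯ} × {1/4, 10})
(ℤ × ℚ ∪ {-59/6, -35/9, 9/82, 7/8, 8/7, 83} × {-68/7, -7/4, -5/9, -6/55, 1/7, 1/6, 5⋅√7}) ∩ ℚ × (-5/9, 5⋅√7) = ({-59/6, -35/9, 9/82, 7/8, 8/7, 83} × {-6/55, 1/7, 1/6}) ∪ (ℤ × (ℚ ∩ (-5/9, 5⋅√7)))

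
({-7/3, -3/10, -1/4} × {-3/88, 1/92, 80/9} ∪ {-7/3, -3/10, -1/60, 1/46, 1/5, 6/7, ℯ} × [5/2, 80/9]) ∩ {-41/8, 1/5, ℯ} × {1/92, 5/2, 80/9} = {1/5, ℯ} × {5/2, 80/9}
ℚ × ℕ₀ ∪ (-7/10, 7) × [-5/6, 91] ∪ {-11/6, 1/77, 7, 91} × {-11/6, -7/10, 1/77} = (ℚ × ℕ₀) ∪ ({-11/6, 1/77, 7, 91} × {-11/6, -7/10, 1/77}) ∪ ((-7/10, 7) × [-5/6, 91])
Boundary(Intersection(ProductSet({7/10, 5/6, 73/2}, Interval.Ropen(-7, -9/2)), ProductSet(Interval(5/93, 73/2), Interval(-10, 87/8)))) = ProductSet({7/10, 5/6, 73/2}, Interval(-7, -9/2))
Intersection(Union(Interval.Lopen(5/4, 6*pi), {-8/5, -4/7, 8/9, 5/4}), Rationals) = Union({-8/5, -4/7, 8/9}, Intersection(Interval(5/4, 6*pi), Rationals))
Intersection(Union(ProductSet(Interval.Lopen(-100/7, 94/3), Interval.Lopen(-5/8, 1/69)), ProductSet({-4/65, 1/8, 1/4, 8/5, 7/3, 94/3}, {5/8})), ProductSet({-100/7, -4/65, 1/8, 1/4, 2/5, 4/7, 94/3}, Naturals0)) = ProductSet({-4/65, 1/8, 1/4, 2/5, 4/7, 94/3}, Range(0, 1, 1))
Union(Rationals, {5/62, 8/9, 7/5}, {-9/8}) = Rationals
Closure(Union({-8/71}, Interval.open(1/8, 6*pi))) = Union({-8/71}, Interval(1/8, 6*pi))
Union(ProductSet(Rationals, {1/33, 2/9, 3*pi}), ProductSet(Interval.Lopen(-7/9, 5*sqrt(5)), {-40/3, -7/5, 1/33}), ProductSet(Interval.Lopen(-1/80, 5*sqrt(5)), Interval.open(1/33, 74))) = Union(ProductSet(Interval.Lopen(-7/9, 5*sqrt(5)), {-40/3, -7/5, 1/33}), ProductSet(Interval.Lopen(-1/80, 5*sqrt(5)), Interval.open(1/33, 74)), ProductSet(Rationals, {1/33, 2/9, 3*pi}))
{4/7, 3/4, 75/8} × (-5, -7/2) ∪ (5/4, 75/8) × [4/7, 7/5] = ({4/7, 3/4, 75/8} × (-5, -7/2)) ∪ ((5/4, 75/8) × [4/7, 7/5])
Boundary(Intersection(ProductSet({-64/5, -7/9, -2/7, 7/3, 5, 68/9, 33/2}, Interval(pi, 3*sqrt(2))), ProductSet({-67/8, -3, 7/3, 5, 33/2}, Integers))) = ProductSet({7/3, 5, 33/2}, Range(4, 5, 1))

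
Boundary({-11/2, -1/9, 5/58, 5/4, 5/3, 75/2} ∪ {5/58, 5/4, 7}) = {-11/2, -1/9, 5/58, 5/4, 5/3, 7, 75/2}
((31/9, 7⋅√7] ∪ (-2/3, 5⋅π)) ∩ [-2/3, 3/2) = (-2/3, 3/2)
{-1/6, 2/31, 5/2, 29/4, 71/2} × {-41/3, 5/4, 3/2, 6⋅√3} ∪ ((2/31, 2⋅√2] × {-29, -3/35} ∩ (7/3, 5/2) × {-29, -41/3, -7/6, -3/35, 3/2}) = ((7/3, 5/2) × {-29, -3/35}) ∪ ({-1/6, 2/31, 5/2, 29/4, 71/2} × {-41/3, 5/4, 3/2, 6⋅√3})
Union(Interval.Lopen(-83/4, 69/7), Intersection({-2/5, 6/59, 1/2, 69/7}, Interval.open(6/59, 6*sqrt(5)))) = Interval.Lopen(-83/4, 69/7)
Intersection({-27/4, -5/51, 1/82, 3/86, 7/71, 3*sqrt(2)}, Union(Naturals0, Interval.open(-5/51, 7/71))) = {1/82, 3/86}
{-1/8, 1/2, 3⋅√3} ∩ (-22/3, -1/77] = {-1/8}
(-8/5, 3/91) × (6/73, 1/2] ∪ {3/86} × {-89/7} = ({3/86} × {-89/7}) ∪ ((-8/5, 3/91) × (6/73, 1/2])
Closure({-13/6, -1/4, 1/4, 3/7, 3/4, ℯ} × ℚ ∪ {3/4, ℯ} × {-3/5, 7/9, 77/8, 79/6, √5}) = {-13/6, -1/4, 1/4, 3/7, 3/4, ℯ} × ℝ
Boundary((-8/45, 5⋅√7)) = {-8/45, 5⋅√7}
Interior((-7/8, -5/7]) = (-7/8, -5/7)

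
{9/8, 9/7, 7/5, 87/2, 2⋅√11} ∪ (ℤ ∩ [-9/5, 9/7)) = {-1, 0, 1} ∪ {9/8, 9/7, 7/5, 87/2, 2⋅√11}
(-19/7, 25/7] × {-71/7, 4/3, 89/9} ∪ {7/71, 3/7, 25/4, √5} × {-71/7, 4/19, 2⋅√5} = ((-19/7, 25/7] × {-71/7, 4/3, 89/9}) ∪ ({7/71, 3/7, 25/4, √5} × {-71/7, 4/19, 2⋅√5})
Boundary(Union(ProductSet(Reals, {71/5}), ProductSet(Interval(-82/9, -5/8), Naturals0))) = Union(ProductSet(Interval(-82/9, -5/8), Naturals0), ProductSet(Reals, {71/5}))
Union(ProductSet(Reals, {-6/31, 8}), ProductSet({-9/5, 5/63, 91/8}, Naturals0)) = Union(ProductSet({-9/5, 5/63, 91/8}, Naturals0), ProductSet(Reals, {-6/31, 8}))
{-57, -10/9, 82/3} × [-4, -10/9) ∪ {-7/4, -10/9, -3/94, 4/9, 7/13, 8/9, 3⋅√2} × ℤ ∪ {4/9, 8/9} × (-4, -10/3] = ({4/9, 8/9} × (-4, -10/3]) ∪ ({-57, -10/9, 82/3} × [-4, -10/9)) ∪ ({-7/4, -10/9, -3/94, 4/9, 7/13, 8/9, 3⋅√2} × ℤ)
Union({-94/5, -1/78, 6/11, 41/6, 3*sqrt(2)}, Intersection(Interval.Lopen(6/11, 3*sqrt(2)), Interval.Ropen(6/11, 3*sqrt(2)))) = Union({-94/5, -1/78, 41/6}, Interval(6/11, 3*sqrt(2)))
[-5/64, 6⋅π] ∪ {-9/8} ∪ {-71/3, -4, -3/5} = {-71/3, -4, -9/8, -3/5} ∪ [-5/64, 6⋅π]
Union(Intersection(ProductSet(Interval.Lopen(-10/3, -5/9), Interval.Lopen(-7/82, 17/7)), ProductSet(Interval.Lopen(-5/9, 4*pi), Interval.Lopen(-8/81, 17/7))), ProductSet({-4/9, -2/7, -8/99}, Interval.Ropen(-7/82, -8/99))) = ProductSet({-4/9, -2/7, -8/99}, Interval.Ropen(-7/82, -8/99))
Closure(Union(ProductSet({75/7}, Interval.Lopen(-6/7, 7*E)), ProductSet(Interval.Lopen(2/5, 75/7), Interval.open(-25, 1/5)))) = Union(ProductSet({75/7}, Interval(-6/7, 7*E)), ProductSet({2/5, 75/7}, Interval(-25, 1/5)), ProductSet(Interval(2/5, 75/7), {-25, 1/5}), ProductSet(Interval.Lopen(2/5, 75/7), Interval.open(-25, 1/5)))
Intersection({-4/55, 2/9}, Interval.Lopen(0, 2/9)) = {2/9}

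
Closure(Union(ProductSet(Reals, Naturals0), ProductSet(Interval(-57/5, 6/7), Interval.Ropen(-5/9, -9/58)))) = Union(ProductSet(Interval(-57/5, 6/7), Interval(-5/9, -9/58)), ProductSet(Reals, Union(Complement(Naturals0, Interval.open(-5/9, -9/58)), Naturals0)), ProductSet(Union(Interval(-oo, -57/5), Interval(6/7, oo)), Naturals0))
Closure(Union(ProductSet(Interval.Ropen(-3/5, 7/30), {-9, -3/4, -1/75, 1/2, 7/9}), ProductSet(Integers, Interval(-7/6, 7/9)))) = Union(ProductSet(Integers, Interval(-7/6, 7/9)), ProductSet(Interval(-3/5, 7/30), {-9, -3/4, -1/75, 1/2, 7/9}))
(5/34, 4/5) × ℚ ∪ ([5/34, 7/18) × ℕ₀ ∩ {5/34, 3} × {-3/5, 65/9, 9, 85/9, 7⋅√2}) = ({5/34} × {9}) ∪ ((5/34, 4/5) × ℚ)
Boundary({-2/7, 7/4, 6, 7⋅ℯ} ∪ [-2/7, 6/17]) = {-2/7, 6/17, 7/4, 6, 7⋅ℯ}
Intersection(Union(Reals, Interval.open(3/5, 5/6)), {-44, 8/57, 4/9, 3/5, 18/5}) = {-44, 8/57, 4/9, 3/5, 18/5}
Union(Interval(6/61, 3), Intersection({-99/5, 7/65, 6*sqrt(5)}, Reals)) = Union({-99/5, 6*sqrt(5)}, Interval(6/61, 3))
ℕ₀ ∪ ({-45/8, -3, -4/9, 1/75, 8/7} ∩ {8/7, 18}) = ℕ₀ ∪ {8/7}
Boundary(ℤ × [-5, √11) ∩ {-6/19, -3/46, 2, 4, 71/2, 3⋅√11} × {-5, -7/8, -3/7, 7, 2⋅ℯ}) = {2, 4} × {-5, -7/8, -3/7}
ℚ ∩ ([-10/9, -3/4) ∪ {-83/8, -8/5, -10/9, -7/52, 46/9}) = {-83/8, -8/5, -7/52, 46/9} ∪ (ℚ ∩ [-10/9, -3/4))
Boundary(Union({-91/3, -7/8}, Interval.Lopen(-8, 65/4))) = {-91/3, -8, 65/4}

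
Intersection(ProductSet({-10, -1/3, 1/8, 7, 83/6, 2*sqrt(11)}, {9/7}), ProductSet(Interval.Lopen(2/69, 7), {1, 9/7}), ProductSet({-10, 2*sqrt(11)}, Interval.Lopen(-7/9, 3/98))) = EmptySet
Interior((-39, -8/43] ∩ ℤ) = ∅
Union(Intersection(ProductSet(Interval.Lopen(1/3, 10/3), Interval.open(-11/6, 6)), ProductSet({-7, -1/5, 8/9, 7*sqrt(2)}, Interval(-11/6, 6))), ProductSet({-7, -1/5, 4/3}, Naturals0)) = Union(ProductSet({8/9}, Interval.open(-11/6, 6)), ProductSet({-7, -1/5, 4/3}, Naturals0))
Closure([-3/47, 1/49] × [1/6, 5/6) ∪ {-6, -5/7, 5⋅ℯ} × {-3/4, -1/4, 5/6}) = ({-6, -5/7, 5⋅ℯ} × {-3/4, -1/4, 5/6}) ∪ ([-3/47, 1/49] × [1/6, 5/6])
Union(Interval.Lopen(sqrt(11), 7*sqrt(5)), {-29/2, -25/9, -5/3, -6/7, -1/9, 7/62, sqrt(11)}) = Union({-29/2, -25/9, -5/3, -6/7, -1/9, 7/62}, Interval(sqrt(11), 7*sqrt(5)))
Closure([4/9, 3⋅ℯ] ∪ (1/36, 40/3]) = [1/36, 40/3]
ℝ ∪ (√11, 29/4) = (-∞, ∞)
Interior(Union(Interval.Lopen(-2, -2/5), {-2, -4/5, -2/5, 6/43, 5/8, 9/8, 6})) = Interval.open(-2, -2/5)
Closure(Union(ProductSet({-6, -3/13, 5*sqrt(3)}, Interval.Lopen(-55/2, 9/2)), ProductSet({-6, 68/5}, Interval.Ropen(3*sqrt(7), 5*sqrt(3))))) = Union(ProductSet({-6, 68/5}, Interval(3*sqrt(7), 5*sqrt(3))), ProductSet({-6, -3/13, 5*sqrt(3)}, Interval(-55/2, 9/2)))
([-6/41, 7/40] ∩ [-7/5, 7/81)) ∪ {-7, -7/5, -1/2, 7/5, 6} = {-7, -7/5, -1/2, 7/5, 6} ∪ [-6/41, 7/81)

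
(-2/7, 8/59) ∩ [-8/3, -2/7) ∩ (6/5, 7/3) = ∅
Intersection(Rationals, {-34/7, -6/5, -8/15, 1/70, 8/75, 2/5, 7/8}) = {-34/7, -6/5, -8/15, 1/70, 8/75, 2/5, 7/8}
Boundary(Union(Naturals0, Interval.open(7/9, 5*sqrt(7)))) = Union(Complement(Naturals0, Interval.open(7/9, 5*sqrt(7))), {7/9, 5*sqrt(7)})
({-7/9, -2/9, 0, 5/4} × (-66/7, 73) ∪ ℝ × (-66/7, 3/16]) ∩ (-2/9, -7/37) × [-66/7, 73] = (-2/9, -7/37) × (-66/7, 3/16]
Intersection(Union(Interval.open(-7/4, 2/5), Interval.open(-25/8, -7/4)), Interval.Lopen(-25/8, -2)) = Interval.Lopen(-25/8, -2)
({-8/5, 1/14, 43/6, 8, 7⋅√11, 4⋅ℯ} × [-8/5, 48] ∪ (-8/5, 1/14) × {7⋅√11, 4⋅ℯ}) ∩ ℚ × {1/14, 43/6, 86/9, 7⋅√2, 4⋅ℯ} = ((ℚ ∩ (-8/5, 1/14)) × {4⋅ℯ}) ∪ ({-8/5, 1/14, 43/6, 8} × {1/14, 43/6, 86/9, 7⋅√2, 4⋅ℯ})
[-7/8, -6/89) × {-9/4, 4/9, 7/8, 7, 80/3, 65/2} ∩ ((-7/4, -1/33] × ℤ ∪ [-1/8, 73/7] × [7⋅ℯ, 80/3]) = ([-7/8, -6/89) × {7}) ∪ ([-1/8, -6/89) × {80/3})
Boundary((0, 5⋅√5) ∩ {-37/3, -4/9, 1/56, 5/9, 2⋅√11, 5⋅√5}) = {1/56, 5/9, 2⋅√11}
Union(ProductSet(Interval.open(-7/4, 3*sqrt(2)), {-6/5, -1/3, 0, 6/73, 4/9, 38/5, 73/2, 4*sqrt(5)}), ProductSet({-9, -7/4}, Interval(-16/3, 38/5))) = Union(ProductSet({-9, -7/4}, Interval(-16/3, 38/5)), ProductSet(Interval.open(-7/4, 3*sqrt(2)), {-6/5, -1/3, 0, 6/73, 4/9, 38/5, 73/2, 4*sqrt(5)}))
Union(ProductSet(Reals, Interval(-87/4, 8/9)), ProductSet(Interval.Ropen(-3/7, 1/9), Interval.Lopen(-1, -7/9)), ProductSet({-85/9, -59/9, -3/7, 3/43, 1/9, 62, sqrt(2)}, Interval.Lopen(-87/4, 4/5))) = ProductSet(Reals, Interval(-87/4, 8/9))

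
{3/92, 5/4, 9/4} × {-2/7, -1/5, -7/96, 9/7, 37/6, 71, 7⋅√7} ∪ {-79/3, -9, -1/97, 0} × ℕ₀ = ({-79/3, -9, -1/97, 0} × ℕ₀) ∪ ({3/92, 5/4, 9/4} × {-2/7, -1/5, -7/96, 9/7, 37/6, 71, 7⋅√7})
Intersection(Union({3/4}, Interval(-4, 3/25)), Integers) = Range(-4, 1, 1)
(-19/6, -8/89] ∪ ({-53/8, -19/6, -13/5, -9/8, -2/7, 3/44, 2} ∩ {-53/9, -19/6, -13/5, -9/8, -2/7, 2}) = [-19/6, -8/89] ∪ {2}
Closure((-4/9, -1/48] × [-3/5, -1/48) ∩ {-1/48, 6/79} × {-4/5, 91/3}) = ∅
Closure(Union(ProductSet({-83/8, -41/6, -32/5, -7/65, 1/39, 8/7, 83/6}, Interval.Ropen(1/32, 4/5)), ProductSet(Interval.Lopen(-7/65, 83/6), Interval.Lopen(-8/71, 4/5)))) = Union(ProductSet({-7/65, 83/6}, Interval(-8/71, 4/5)), ProductSet({-83/8, -41/6, -32/5, -7/65, 1/39, 8/7, 83/6}, Interval(1/32, 4/5)), ProductSet(Interval(-7/65, 83/6), {-8/71, 4/5}), ProductSet(Interval.Lopen(-7/65, 83/6), Interval.Lopen(-8/71, 4/5)))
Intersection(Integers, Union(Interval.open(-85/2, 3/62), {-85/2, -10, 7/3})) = Range(-42, 1, 1)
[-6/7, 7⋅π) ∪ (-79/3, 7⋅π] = (-79/3, 7⋅π]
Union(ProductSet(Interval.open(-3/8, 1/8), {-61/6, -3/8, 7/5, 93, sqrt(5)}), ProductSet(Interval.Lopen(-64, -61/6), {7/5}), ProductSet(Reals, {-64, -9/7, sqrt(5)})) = Union(ProductSet(Interval.Lopen(-64, -61/6), {7/5}), ProductSet(Interval.open(-3/8, 1/8), {-61/6, -3/8, 7/5, 93, sqrt(5)}), ProductSet(Reals, {-64, -9/7, sqrt(5)}))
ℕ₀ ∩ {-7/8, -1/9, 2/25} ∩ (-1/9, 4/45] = ∅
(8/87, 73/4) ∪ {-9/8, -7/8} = {-9/8, -7/8} ∪ (8/87, 73/4)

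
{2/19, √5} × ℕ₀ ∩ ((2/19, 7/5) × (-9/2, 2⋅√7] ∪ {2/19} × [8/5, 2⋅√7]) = {2/19} × {2, 3, 4, 5}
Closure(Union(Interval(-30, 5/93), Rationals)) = Union(Interval(-oo, oo), Rationals)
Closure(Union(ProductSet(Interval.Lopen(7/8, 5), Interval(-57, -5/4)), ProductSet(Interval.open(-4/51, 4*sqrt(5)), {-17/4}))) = Union(ProductSet(Interval(-4/51, 4*sqrt(5)), {-17/4}), ProductSet(Interval(7/8, 5), Interval(-57, -5/4)))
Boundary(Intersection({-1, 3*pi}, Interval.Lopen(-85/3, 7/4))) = {-1}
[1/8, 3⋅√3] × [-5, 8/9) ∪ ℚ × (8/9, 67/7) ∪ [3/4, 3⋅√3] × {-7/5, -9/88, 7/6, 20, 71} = (ℚ × (8/9, 67/7)) ∪ ([1/8, 3⋅√3] × [-5, 8/9)) ∪ ([3/4, 3⋅√3] × {-7/5, -9/88, 7/6, 20, 71})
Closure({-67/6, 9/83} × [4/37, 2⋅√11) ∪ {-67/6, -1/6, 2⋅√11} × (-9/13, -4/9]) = ({-67/6, 9/83} × [4/37, 2⋅√11]) ∪ ({-67/6, -1/6, 2⋅√11} × [-9/13, -4/9])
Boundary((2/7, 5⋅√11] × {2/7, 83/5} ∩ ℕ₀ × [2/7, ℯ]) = {1, 2, …, 16} × {2/7}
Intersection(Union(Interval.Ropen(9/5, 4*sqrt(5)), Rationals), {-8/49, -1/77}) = {-8/49, -1/77}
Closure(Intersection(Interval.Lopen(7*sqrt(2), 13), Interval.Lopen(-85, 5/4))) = EmptySet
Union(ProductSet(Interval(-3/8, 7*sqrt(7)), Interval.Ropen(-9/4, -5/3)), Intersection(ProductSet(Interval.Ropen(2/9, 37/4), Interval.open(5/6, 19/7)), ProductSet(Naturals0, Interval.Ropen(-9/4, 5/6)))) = ProductSet(Interval(-3/8, 7*sqrt(7)), Interval.Ropen(-9/4, -5/3))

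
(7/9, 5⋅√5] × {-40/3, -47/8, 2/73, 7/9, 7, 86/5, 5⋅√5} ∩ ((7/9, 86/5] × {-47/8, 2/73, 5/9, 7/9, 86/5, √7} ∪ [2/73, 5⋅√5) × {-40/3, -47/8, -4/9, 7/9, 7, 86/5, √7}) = ((7/9, 5⋅√5] × {-47/8, 2/73, 7/9, 86/5}) ∪ ((7/9, 5⋅√5) × {-40/3, -47/8, 7/9, 7, 86/5})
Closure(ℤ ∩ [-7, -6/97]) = {-7, -6, …, -1}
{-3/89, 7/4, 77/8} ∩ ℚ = {-3/89, 7/4, 77/8}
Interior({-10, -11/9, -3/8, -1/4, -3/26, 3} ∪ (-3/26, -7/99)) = (-3/26, -7/99)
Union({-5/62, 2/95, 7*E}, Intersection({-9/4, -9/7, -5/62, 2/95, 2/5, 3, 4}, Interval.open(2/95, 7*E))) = {-5/62, 2/95, 2/5, 3, 4, 7*E}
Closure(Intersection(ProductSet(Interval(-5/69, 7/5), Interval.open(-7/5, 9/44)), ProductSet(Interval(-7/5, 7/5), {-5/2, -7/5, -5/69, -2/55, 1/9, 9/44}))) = ProductSet(Interval(-5/69, 7/5), {-5/69, -2/55, 1/9})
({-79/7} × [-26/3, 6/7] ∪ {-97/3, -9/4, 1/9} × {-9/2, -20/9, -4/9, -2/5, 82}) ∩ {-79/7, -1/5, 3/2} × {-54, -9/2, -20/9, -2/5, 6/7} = {-79/7} × {-9/2, -20/9, -2/5, 6/7}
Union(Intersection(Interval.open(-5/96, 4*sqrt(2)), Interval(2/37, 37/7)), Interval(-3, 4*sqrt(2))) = Interval(-3, 4*sqrt(2))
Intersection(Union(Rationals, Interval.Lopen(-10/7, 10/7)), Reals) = Union(Interval(-10/7, 10/7), Rationals)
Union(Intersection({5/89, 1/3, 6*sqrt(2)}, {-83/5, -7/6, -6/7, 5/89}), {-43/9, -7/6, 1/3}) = {-43/9, -7/6, 5/89, 1/3}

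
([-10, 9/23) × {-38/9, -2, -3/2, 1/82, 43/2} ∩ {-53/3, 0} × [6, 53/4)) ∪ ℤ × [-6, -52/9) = ℤ × [-6, -52/9)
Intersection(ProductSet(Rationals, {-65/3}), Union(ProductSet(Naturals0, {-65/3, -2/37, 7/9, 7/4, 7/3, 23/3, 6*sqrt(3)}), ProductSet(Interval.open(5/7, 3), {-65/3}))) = ProductSet(Union(Intersection(Interval.open(5/7, 3), Rationals), Naturals0), {-65/3})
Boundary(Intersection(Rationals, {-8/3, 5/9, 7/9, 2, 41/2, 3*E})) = {-8/3, 5/9, 7/9, 2, 41/2}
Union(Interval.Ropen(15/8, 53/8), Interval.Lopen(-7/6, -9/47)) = Union(Interval.Lopen(-7/6, -9/47), Interval.Ropen(15/8, 53/8))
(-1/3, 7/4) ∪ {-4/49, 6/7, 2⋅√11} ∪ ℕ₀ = (-1/3, 7/4) ∪ ℕ₀ ∪ {2⋅√11}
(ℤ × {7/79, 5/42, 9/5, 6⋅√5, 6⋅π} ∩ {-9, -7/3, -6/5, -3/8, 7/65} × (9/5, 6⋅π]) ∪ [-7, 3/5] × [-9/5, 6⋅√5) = ({-9} × {6⋅√5, 6⋅π}) ∪ ([-7, 3/5] × [-9/5, 6⋅√5))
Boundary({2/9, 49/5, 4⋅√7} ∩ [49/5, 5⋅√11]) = {49/5, 4⋅√7}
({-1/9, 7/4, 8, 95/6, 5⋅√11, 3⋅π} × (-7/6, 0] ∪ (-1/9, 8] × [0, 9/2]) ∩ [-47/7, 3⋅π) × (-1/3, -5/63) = {-1/9, 7/4, 8} × (-1/3, -5/63)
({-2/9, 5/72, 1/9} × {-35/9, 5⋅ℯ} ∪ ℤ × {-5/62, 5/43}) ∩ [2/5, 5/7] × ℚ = ∅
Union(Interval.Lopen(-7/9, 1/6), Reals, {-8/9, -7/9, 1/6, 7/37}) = Interval(-oo, oo)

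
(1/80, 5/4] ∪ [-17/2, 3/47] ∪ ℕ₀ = [-17/2, 5/4] ∪ ℕ₀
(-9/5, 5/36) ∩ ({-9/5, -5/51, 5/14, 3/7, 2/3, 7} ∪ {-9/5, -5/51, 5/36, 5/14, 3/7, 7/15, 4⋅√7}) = {-5/51}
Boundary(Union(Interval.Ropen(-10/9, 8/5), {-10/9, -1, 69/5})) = {-10/9, 8/5, 69/5}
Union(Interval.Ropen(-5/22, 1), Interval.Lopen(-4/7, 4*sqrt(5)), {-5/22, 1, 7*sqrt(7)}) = Union({7*sqrt(7)}, Interval.Lopen(-4/7, 4*sqrt(5)))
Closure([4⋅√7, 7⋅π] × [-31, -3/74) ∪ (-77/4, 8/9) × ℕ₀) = ((-77/4, 8/9) × ℕ₀) ∪ ([-77/4, 8/9] × (ℕ₀ ∪ (ℕ₀ \ (-31, -3/74)))) ∪ ([4⋅√7, 7⋅π] × [-31, -3/74])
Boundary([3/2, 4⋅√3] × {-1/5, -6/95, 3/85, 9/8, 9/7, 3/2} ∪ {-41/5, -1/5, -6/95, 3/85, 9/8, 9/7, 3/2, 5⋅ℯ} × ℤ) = ({-41/5, -1/5, -6/95, 3/85, 9/8, 9/7, 3/2, 5⋅ℯ} × ℤ) ∪ ([3/2, 4⋅√3] × {-1/5, -6/95, 3/85, 9/8, 9/7, 3/2})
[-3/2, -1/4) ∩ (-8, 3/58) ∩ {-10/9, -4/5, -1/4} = {-10/9, -4/5}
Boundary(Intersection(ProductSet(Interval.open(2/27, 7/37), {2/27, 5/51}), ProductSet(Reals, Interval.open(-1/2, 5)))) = ProductSet(Interval(2/27, 7/37), {2/27, 5/51})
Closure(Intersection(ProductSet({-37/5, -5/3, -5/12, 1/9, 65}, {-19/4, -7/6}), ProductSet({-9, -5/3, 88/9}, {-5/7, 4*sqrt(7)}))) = EmptySet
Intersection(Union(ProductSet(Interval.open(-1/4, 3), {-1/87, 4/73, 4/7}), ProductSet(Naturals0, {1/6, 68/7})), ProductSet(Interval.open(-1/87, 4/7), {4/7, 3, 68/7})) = Union(ProductSet(Interval.open(-1/87, 4/7), {4/7}), ProductSet(Range(0, 1, 1), {68/7}))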